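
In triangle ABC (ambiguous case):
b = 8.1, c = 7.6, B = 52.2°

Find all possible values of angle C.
b/sin(B) = c/sin(C)  ⇒  sin(C) = c·sin(B)/b = 7.6·sin(52.2°)/8.1
sin(52.2°) ≈ 0.790155
sin(C) ≈ 7.6·0.790155/8.1 ≈ 6.00518/8.1 ≈ 0.74138
Candidate 1: C₁ = arcsin(0.74138) ≈ 47.8491°  →  A = 180° − 52.2° − 47.8491° ≈ 79.9509° > 0, valid
Candidate 2: C₂ = 180° − C₁ ≈ 132.151°  →  A = 180° − 52.2° − 132.151° ≈ -4.3509° ≤ 0, not a valid triangle

C = 47.85° (one solution)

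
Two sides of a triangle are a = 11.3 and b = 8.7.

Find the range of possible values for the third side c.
Triangle inequality: |a − b| < c < a + b
|a − b| = |11.3 − 8.7| = 2.6
a + b = 11.3 + 8.7 = 20

2.6 < c < 20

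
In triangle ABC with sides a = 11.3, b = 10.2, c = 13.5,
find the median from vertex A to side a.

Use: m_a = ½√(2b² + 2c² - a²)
m_a = ½√(2·10.2² + 2·13.5² − 11.3²) = ½√(2·104.04 + 2·182.25 − 127.69) = ½√(208.08 + 364.5 − 127.69) = ½√444.89
√444.89 ≈ 21.0924, so m_a ≈ 10.5462

m_a = 10.55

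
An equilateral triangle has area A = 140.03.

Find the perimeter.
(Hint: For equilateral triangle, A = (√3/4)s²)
A = (√3/4)s²  ⇒  s² = 4A/√3 = 4·140.03/√3 = 560.12/1.73205 ≈ 323.385
s ≈ √323.385 ≈ 17.9829
Perimeter = 3s ≈ 3·17.9829 ≈ 53.9488

Perimeter = 53.95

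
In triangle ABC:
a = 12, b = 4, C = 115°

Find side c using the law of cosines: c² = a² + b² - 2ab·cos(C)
c² = 12² + 4² − 2·12·4·cos(115°)
cos(115°) ≈ -0.422618
c² ≈ 144 + 16 − 96·(-0.422618) ≈ 160 + 40.5714 ≈ 200.571
c ≈ √200.571 ≈ 14.1623

c = 14.16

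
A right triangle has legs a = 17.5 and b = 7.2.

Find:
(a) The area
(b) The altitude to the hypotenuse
(a) The legs are perpendicular, so Area = ½·a·b = ½·17.5·7.2 = ½·126 = 63
(b) Hypotenuse c = √(a² + b²) = √(306.25 + 51.84) = √358.09 ≈ 18.9233
    Area = ½·c·h_c  ⇒  h_c = 2·Area/c = 126/18.9233 ≈ 6.65847

Area = 63, h_c = 6.658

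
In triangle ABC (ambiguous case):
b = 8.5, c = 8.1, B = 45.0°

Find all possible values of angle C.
b/sin(B) = c/sin(C)  ⇒  sin(C) = c·sin(B)/b = 8.1·sin(45.0°)/8.5
sin(45.0°) ≈ 0.707107
sin(C) ≈ 8.1·0.707107/8.5 ≈ 5.72756/8.5 ≈ 0.673831
Candidate 1: C₁ = arcsin(0.673831) ≈ 42.3634°  →  A = 180° − 45.0° − 42.3634° ≈ 92.6366° > 0, valid
Candidate 2: C₂ = 180° − C₁ ≈ 137.637°  →  A = 180° − 45.0° − 137.637° ≈ -2.6366° ≤ 0, not a valid triangle

C = 42.36° (one solution)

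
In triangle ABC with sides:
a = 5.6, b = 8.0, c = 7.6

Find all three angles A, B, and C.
Law of cosines for each angle (a² = 31.36, b² = 64, c² = 57.76):
cos(A) = (b² + c² − a²)/(2bc) = (64 + 57.76 − 31.36)/(2·8.0·7.6) = 90.4/121.6 ≈ 0.743421  ⇒  A ≈ 41.9763°
cos(B) = (a² + c² − b²)/(2ac) = (31.36 + 57.76 − 64)/(2·5.6·7.6) = 25.12/85.12 ≈ 0.295113  ⇒  B ≈ 72.8357°
cos(C) = (a² + b² − c²)/(2ab) = (31.36 + 64 − 57.76)/(2·5.6·8.0) = 37.6/89.6 ≈ 0.419643  ⇒  C ≈ 65.188°
Check: A + B + C ≈ 180°

A = 41.98°, B = 72.84°, C = 65.19°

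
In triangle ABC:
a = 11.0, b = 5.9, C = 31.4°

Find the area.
Two sides and the included angle (SAS): A = ½·a·b·sin(C) = ½·11.0·5.9·sin(31.4°)
sin(31.4°) ≈ 0.52101
A ≈ ½·64.9·0.52101 = 32.45·0.52101 ≈ 16.9068

Area = 16.91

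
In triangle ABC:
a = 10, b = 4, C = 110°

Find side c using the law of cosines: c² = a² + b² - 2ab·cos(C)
c² = 10² + 4² − 2·10·4·cos(110°)
cos(110°) ≈ -0.34202
c² ≈ 100 + 16 − 80·(-0.34202) ≈ 116 + 27.3616 ≈ 143.362
c ≈ √143.362 ≈ 11.9734

c = 11.97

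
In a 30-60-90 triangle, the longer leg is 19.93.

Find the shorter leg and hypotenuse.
In a 30-60-90 triangle the sides are in ratio 1 : √3 : 2, so short leg = long leg/√3 and hypotenuse = 2·(short leg).
Short leg = 19.93/√3 ≈ 19.93/1.73205 ≈ 11.5066
Hypotenuse = 2·11.5066 ≈ 23.0132

Short leg = 11.51, Hypotenuse = 23.01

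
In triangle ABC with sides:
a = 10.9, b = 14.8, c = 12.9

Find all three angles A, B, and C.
Law of cosines for each angle (a² = 118.81, b² = 219.04, c² = 166.41):
cos(A) = (b² + c² − a²)/(2bc) = (219.04 + 166.41 − 118.81)/(2·14.8·12.9) = 266.64/381.84 ≈ 0.698303  ⇒  A ≈ 45.709°
cos(B) = (a² + c² − b²)/(2ac) = (118.81 + 166.41 − 219.04)/(2·10.9·12.9) = 66.18/281.22 ≈ 0.235332  ⇒  B ≈ 76.3888°
cos(C) = (a² + b² − c²)/(2ab) = (118.81 + 219.04 − 166.41)/(2·10.9·14.8) = 171.44/322.64 ≈ 0.531366  ⇒  C ≈ 57.9022°
Check: A + B + C ≈ 180°

A = 45.71°, B = 76.39°, C = 57.9°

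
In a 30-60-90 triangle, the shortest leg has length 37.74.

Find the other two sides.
In a 30-60-90 triangle the sides are in ratio 1 : √3 : 2 (short leg : long leg : hypotenuse).
Long leg = 37.74·√3 ≈ 37.74·1.73205 ≈ 65.3676
Hypotenuse = 2·37.74 = 75.48

Long leg = 37.74√3 = 65.37, Hypotenuse = 75.48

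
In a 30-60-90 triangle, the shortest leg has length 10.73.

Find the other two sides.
In a 30-60-90 triangle the sides are in ratio 1 : √3 : 2 (short leg : long leg : hypotenuse).
Long leg = 10.73·√3 ≈ 10.73·1.73205 ≈ 18.5849
Hypotenuse = 2·10.73 = 21.46

Long leg = 10.73√3 = 18.58, Hypotenuse = 21.46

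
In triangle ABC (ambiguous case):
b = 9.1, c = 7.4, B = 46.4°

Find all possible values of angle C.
b/sin(B) = c/sin(C)  ⇒  sin(C) = c·sin(B)/b = 7.4·sin(46.4°)/9.1
sin(46.4°) ≈ 0.724172
sin(C) ≈ 7.4·0.724172/9.1 ≈ 5.35887/9.1 ≈ 0.588887
Candidate 1: C₁ = arcsin(0.588887) ≈ 36.0781°  →  A = 180° − 46.4° − 36.0781° ≈ 97.5219° > 0, valid
Candidate 2: C₂ = 180° − C₁ ≈ 143.922°  →  A = 180° − 46.4° − 143.922° ≈ -10.3219° ≤ 0, not a valid triangle

C = 36.08° (one solution)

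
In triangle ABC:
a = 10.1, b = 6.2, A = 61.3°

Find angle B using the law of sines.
a/sin(A) = b/sin(B)  ⇒  sin(B) = b·sin(A)/a = 6.2·sin(61.3°)/10.1
sin(61.3°) ≈ 0.877146
sin(B) ≈ 6.2·0.877146/10.1 ≈ 5.43831/10.1 ≈ 0.538446
B = arcsin(0.538446) ≈ 32.5779°
(Since b ≤ a we need B ≤ A, so the obtuse alternative 180° − 32.5779° ≈ 147.422° is rejected.)

B = 32.58°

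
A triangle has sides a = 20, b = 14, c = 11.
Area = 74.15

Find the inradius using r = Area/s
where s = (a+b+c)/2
s = (20 + 14 + 11)/2 = 45/2 = 22.5
r = Area/s = 74.15/22.5 ≈ 3.29556

r = 3.296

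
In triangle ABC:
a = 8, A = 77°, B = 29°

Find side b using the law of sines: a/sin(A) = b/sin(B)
a/sin(A) = b/sin(B)  ⇒  b = a·sin(B)/sin(A) = 8·sin(29°)/sin(77°)
sin(29°) ≈ 0.48481, sin(77°) ≈ 0.97437
b ≈ 8·0.48481/0.97437 ≈ 3.87848/0.97437 ≈ 3.9805

b = 3.98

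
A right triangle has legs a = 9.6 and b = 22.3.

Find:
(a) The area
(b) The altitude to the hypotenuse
(a) The legs are perpendicular, so Area = ½·a·b = ½·9.6·22.3 = ½·214.08 = 107.04
(b) Hypotenuse c = √(a² + b²) = √(92.16 + 497.29) = √589.45 ≈ 24.2786
    Area = ½·c·h_c  ⇒  h_c = 2·Area/c = 214.08/24.2786 ≈ 8.81765

Area = 107.04, h_c = 8.818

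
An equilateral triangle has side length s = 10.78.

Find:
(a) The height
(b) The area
(a) The height splits the triangle into two 30-60-90 halves: h = s·√3/2 = 10.78·1.73205/2 ≈ 18.6715/2 ≈ 9.33575
(b) Area = (√3/4)·s² = (√3/4)·10.78² = (√3/4)·116.2084 ≈ 0.433013·116.2084 ≈ 50.3197

Height = 9.336, Area = 50.32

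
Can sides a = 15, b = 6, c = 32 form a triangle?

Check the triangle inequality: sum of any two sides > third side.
a + b vs c: 15 + 6 = 21 ≤ 32  ✗
a + c vs b: 15 + 32 = 47 > 6  ✓
b + c vs a: 6 + 32 = 38 > 15  ✓

No: 15 + 6 = 21 is not > 32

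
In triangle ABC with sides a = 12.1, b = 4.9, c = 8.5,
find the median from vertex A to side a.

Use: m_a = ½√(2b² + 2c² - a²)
m_a = ½√(2·4.9² + 2·8.5² − 12.1²) = ½√(2·24.01 + 2·72.25 − 146.41) = ½√(48.02 + 144.5 − 146.41) = ½√46.11
√46.11 ≈ 6.79043, so m_a ≈ 3.39522

m_a = 3.395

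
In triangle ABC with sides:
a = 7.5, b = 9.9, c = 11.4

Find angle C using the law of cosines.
c² = a² + b² − 2ab·cos(C)  ⇒  cos(C) = (a² + b² − c²)/(2ab)
cos(C) = (7.5² + 9.9² − 11.4²)/(2·7.5·9.9) = (56.25 + 98.01 − 129.96)/148.5 = 24.3/148.5 ≈ 0.163636
C = arccos(0.163636) ≈ 80.582°

C = 80.58°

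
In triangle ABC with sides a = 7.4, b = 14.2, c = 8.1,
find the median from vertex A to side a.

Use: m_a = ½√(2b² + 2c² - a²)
m_a = ½√(2·14.2² + 2·8.1² − 7.4²) = ½√(2·201.64 + 2·65.61 − 54.76) = ½√(403.28 + 131.22 − 54.76) = ½√479.74
√479.74 ≈ 21.903, so m_a ≈ 10.9515

m_a = 10.95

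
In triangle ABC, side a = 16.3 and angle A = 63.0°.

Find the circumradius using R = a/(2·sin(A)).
R = a/(2·sin(A)) = 16.3/(2·sin(63.0°))
sin(63.0°) ≈ 0.891007
R ≈ 16.3/(2·0.891007) = 16.3/1.78201 ≈ 9.14696

R = 9.147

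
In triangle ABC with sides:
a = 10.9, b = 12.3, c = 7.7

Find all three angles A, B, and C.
Law of cosines for each angle (a² = 118.81, b² = 151.29, c² = 59.29):
cos(A) = (b² + c² − a²)/(2bc) = (151.29 + 59.29 − 118.81)/(2·12.3·7.7) = 91.77/189.42 ≈ 0.484479  ⇒  A ≈ 61.0217°
cos(B) = (a² + c² − b²)/(2ac) = (118.81 + 59.29 − 151.29)/(2·10.9·7.7) = 26.81/167.86 ≈ 0.159716  ⇒  B ≈ 80.8096°
cos(C) = (a² + b² − c²)/(2ab) = (118.81 + 151.29 − 59.29)/(2·10.9·12.3) = 210.81/268.14 ≈ 0.786194  ⇒  C ≈ 38.1688°
Check: A + B + C ≈ 180°

A = 61.02°, B = 80.81°, C = 38.17°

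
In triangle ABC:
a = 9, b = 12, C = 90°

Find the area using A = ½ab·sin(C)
A = ½·a·b·sin(C) = ½·9·12·sin(90°)
sin(90°) ≈ 1
A ≈ ½·108·1 = 54·1 ≈ 54

Area = 54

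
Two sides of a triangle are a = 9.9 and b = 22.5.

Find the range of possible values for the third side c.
Triangle inequality: |a − b| < c < a + b
|a − b| = |9.9 − 22.5| = 12.6
a + b = 9.9 + 22.5 = 32.4

12.6 < c < 32.4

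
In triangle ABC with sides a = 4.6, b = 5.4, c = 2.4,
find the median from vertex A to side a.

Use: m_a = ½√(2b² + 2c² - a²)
m_a = ½√(2·5.4² + 2·2.4² − 4.6²) = ½√(2·29.16 + 2·5.76 − 21.16) = ½√(58.32 + 11.52 − 21.16) = ½√48.68
√48.68 ≈ 6.97711, so m_a ≈ 3.48855

m_a = 3.489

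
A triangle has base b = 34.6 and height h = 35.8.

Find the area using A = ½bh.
A = ½·b·h = ½·34.6·35.8 = ½·1238.68 = 619.34

Area = 619.34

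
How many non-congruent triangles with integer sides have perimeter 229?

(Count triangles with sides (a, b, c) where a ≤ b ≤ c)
Let a ≤ b ≤ c with a + b + c = 229. The only binding inequality is a + b > c, i.e. 229 − c > c, so c < 229/2; and c ≥ 229/3 since c is the largest side.
So 77 ≤ c ≤ 114. For each c, b runs from ⌈(229 − c)/2⌉ up to c (then a = 229 − b − c satisfies 1 ≤ a ≤ b automatically), giving c − ⌈(229 − c)/2⌉ + 1 choices.
Summing over c: 2 + 3 + 5 + 6 + … + 56 + 57  (38 terms, c = 77, …, 114) = 1121
Check (closed form: nearest integer to p²/48 for even p, (p+3)²/48 for odd p): (229+3)²/48 = 232²/48 = 53824/48 ≈ 1121.33 → 1121

1121 triangles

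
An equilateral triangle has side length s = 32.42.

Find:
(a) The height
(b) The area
(a) The height splits the triangle into two 30-60-90 halves: h = s·√3/2 = 32.42·1.73205/2 ≈ 56.1531/2 ≈ 28.0765
(b) Area = (√3/4)·s² = (√3/4)·32.42² = (√3/4)·1051.0564 ≈ 0.433013·1051.0564 ≈ 455.121

Height = 28.08, Area = 455.1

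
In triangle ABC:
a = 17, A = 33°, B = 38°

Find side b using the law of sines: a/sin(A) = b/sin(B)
a/sin(A) = b/sin(B)  ⇒  b = a·sin(B)/sin(A) = 17·sin(38°)/sin(33°)
sin(38°) ≈ 0.615661, sin(33°) ≈ 0.544639
b ≈ 17·0.615661/0.544639 ≈ 10.4662/0.544639 ≈ 19.2168

b = 19.22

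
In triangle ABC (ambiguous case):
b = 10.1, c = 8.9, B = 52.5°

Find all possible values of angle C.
b/sin(B) = c/sin(C)  ⇒  sin(C) = c·sin(B)/b = 8.9·sin(52.5°)/10.1
sin(52.5°) ≈ 0.793353
sin(C) ≈ 8.9·0.793353/10.1 ≈ 7.06084/10.1 ≈ 0.699094
Candidate 1: C₁ = arcsin(0.699094) ≈ 44.3543°  →  A = 180° − 52.5° − 44.3543° ≈ 83.1457° > 0, valid
Candidate 2: C₂ = 180° − C₁ ≈ 135.646°  →  A = 180° − 52.5° − 135.646° ≈ -8.1457° ≤ 0, not a valid triangle

C = 44.35° (one solution)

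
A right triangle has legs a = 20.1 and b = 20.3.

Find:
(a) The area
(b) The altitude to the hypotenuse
(a) The legs are perpendicular, so Area = ½·a·b = ½·20.1·20.3 = ½·408.03 = 204.015
(b) Hypotenuse c = √(a² + b²) = √(404.01 + 412.09) = √816.1 ≈ 28.5675
    Area = ½·c·h_c  ⇒  h_c = 2·Area/c = 408.03/28.5675 ≈ 14.283

Area = 204.015, h_c = 14.28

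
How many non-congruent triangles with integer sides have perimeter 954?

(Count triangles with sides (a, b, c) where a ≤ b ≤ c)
Let a ≤ b ≤ c with a + b + c = 954. The only binding inequality is a + b > c, i.e. 954 − c > c, so c < 954/2; and c ≥ 954/3 since c is the largest side.
So 318 ≤ c ≤ 476. For each c, b runs from ⌈(954 − c)/2⌉ up to c (then a = 954 − b − c satisfies 1 ≤ a ≤ b automatically), giving c − ⌈(954 − c)/2⌉ + 1 choices.
Summing over c: 1 + 2 + 4 + 5 + … + 236 + 238  (159 terms, c = 318, …, 476) = 18961
Check (closed form: nearest integer to p²/48 for even p, (p+3)²/48 for odd p): 954²/48 = 910116/48 ≈ 18960.75 → 18961

18961 triangles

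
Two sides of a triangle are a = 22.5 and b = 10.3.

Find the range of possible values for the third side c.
Triangle inequality: |a − b| < c < a + b
|a − b| = |22.5 − 10.3| = 12.2
a + b = 22.5 + 10.3 = 32.8

12.2 < c < 32.8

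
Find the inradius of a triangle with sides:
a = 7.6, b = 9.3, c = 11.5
r = Area/s where s is the semi-perimeter.
s = (7.6 + 9.3 + 11.5)/2 = 28.4/2 = 14.2
Area = √(s(s−a)(s−b)(s−c)) = √(14.2·6.6·4.9·2.7) ≈ √1239.92 ≈ 35.2124
r ≈ 35.2124/14.2 ≈ 2.47975

r = 2.48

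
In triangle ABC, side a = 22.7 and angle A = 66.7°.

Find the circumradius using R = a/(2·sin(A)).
R = a/(2·sin(A)) = 22.7/(2·sin(66.7°))
sin(66.7°) ≈ 0.918446
R ≈ 22.7/(2·0.918446) = 22.7/1.83689 ≈ 12.3578

R = 12.36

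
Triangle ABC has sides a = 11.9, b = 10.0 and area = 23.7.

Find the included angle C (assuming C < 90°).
Area = ½·a·b·sin(C)  ⇒  sin(C) = 2·Area/(a·b) = 2·23.7/(11.9·10.0) = 47.4/119 ≈ 0.398319
C = arcsin(0.398319) ≈ 23.4732° (taking the acute solution since C < 90°)

C = 23.47°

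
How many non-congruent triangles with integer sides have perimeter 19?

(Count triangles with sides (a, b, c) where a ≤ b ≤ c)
Let a ≤ b ≤ c with a + b + c = 19. The only binding inequality is a + b > c, i.e. 19 − c > c, so c < 19/2; and c ≥ 19/3 since c is the largest side.
So 7 ≤ c ≤ 9. For each c, b runs from ⌈(19 − c)/2⌉ up to c (then a = 19 − b − c satisfies 1 ≤ a ≤ b automatically), giving c − ⌈(19 − c)/2⌉ + 1 choices.
Summing over c: 2 + 3 + 5 = 10
Check (closed form: nearest integer to p²/48 for even p, (p+3)²/48 for odd p): (19+3)²/48 = 22²/48 = 484/48 ≈ 10.08 → 10

10 triangles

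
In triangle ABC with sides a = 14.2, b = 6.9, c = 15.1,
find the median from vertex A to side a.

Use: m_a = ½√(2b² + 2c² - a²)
m_a = ½√(2·6.9² + 2·15.1² − 14.2²) = ½√(2·47.61 + 2·228.01 − 201.64) = ½√(95.22 + 456.02 − 201.64) = ½√349.6
√349.6 ≈ 18.6976, so m_a ≈ 9.3488

m_a = 9.349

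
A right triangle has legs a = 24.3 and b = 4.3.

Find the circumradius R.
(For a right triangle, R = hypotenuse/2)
Hypotenuse c = √(a² + b²) = √(590.49 + 18.49) = √608.98 ≈ 24.6775
R = c/2 ≈ 24.6775/2 ≈ 12.3388

R = 12.34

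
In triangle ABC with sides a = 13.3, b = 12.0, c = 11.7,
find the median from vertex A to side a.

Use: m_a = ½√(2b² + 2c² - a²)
m_a = ½√(2·12.0² + 2·11.7² − 13.3²) = ½√(2·144 + 2·136.89 − 176.89) = ½√(288 + 273.78 − 176.89) = ½√384.89
√384.89 ≈ 19.6186, so m_a ≈ 9.80931

m_a = 9.809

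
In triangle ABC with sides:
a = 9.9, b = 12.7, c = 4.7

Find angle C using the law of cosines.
c² = a² + b² − 2ab·cos(C)  ⇒  cos(C) = (a² + b² − c²)/(2ab)
cos(C) = (9.9² + 12.7² − 4.7²)/(2·9.9·12.7) = (98.01 + 161.29 − 22.09)/251.46 = 237.21/251.46 ≈ 0.943331
C = arccos(0.943331) ≈ 19.3813°

C = 19.38°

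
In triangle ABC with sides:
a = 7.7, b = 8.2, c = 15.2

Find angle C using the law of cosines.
c² = a² + b² − 2ab·cos(C)  ⇒  cos(C) = (a² + b² − c²)/(2ab)
cos(C) = (7.7² + 8.2² − 15.2²)/(2·7.7·8.2) = (59.29 + 67.24 − 231.04)/126.28 = -104.51/126.28 ≈ -0.827605
C = arccos(-0.827605) ≈ 145.854°

C = 145.9°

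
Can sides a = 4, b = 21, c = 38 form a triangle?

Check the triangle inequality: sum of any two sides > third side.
a + b vs c: 4 + 21 = 25 ≤ 38  ✗
a + c vs b: 4 + 38 = 42 > 21  ✓
b + c vs a: 21 + 38 = 59 > 4  ✓

No: 4 + 21 = 25 is not > 38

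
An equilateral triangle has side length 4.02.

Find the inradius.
r = Area/s with s the semi-perimeter.
Area = (√3/4)·4.02² = (√3/4)·16.1604 ≈ 0.433013·16.1604 ≈ 6.99766
s = 3·4.02/2 = 6.03
r ≈ 6.99766/6.03 ≈ 1.16047
(Equivalently r = side/(2√3) = 4.02/3.4641 ≈ 1.16047.)

r = 1.16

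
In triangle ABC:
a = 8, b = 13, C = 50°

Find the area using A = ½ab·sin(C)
A = ½·a·b·sin(C) = ½·8·13·sin(50°)
sin(50°) ≈ 0.766044
A ≈ ½·104·0.766044 = 52·0.766044 ≈ 39.8343

Area = 39.83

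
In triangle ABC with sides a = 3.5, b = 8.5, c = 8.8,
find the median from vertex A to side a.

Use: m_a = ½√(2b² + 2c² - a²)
m_a = ½√(2·8.5² + 2·8.8² − 3.5²) = ½√(2·72.25 + 2·77.44 − 12.25) = ½√(144.5 + 154.88 − 12.25) = ½√287.13
√287.13 ≈ 16.9449, so m_a ≈ 8.47246

m_a = 8.472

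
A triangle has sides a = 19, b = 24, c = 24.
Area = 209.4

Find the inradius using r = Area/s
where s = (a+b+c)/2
s = (19 + 24 + 24)/2 = 67/2 = 33.5
r = Area/s = 209.4/33.5 ≈ 6.25075

r = 6.251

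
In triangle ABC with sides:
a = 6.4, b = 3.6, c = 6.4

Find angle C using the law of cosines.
c² = a² + b² − 2ab·cos(C)  ⇒  cos(C) = (a² + b² − c²)/(2ab)
cos(C) = (6.4² + 3.6² − 6.4²)/(2·6.4·3.6) = (40.96 + 12.96 − 40.96)/46.08 = 12.96/46.08 ≈ 0.28125
C = arccos(0.28125) ≈ 73.6652°

C = 73.67°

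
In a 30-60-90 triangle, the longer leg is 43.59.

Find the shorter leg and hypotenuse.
In a 30-60-90 triangle the sides are in ratio 1 : √3 : 2, so short leg = long leg/√3 and hypotenuse = 2·(short leg).
Short leg = 43.59/√3 ≈ 43.59/1.73205 ≈ 25.1667
Hypotenuse = 2·25.1667 ≈ 50.3334

Short leg = 25.17, Hypotenuse = 50.33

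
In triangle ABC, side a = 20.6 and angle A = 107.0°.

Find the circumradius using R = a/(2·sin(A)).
R = a/(2·sin(A)) = 20.6/(2·sin(107.0°))
sin(107.0°) ≈ 0.956305
R ≈ 20.6/(2·0.956305) = 20.6/1.91261 ≈ 10.7706

R = 10.77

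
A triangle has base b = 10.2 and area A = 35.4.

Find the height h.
A = ½·b·h  ⇒  h = 2A/b = 2·35.4/10.2 = 70.8/10.2 ≈ 6.94118

h = 6.941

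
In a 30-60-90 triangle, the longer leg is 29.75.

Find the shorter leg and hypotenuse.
In a 30-60-90 triangle the sides are in ratio 1 : √3 : 2, so short leg = long leg/√3 and hypotenuse = 2·(short leg).
Short leg = 29.75/√3 ≈ 29.75/1.73205 ≈ 17.1762
Hypotenuse = 2·17.1762 ≈ 34.3523

Short leg = 17.18, Hypotenuse = 34.35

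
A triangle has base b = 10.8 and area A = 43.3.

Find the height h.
A = ½·b·h  ⇒  h = 2A/b = 2·43.3/10.8 = 86.6/10.8 ≈ 8.01852

h = 8.019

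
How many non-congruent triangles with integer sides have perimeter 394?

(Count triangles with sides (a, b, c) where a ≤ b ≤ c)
Let a ≤ b ≤ c with a + b + c = 394. The only binding inequality is a + b > c, i.e. 394 − c > c, so c < 394/2; and c ≥ 394/3 since c is the largest side.
So 132 ≤ c ≤ 196. For each c, b runs from ⌈(394 − c)/2⌉ up to c (then a = 394 − b − c satisfies 1 ≤ a ≤ b automatically), giving c − ⌈(394 − c)/2⌉ + 1 choices.
Summing over c: 2 + 3 + 5 + 6 + … + 96 + 98  (65 terms, c = 132, …, 196) = 3234
Check (closed form: nearest integer to p²/48 for even p, (p+3)²/48 for odd p): 394²/48 = 155236/48 ≈ 3234.08 → 3234

3234 triangles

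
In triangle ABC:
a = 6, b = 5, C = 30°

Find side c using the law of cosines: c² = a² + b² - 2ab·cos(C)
c² = 6² + 5² − 2·6·5·cos(30°)
cos(30°) ≈ 0.866025
c² ≈ 36 + 25 − 60·(0.866025) ≈ 61 − 51.9615 ≈ 9.03848
c ≈ √9.03848 ≈ 3.00641

c = 3.006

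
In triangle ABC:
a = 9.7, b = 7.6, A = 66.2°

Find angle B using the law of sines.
a/sin(A) = b/sin(B)  ⇒  sin(B) = b·sin(A)/a = 7.6·sin(66.2°)/9.7
sin(66.2°) ≈ 0.91496
sin(B) ≈ 7.6·0.91496/9.7 ≈ 6.95369/9.7 ≈ 0.716876
B = arcsin(0.716876) ≈ 45.7971°
(Since b ≤ a we need B ≤ A, so the obtuse alternative 180° − 45.7971° ≈ 134.203° is rejected.)

B = 45.8°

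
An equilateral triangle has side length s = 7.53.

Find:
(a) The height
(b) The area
(a) The height splits the triangle into two 30-60-90 halves: h = s·√3/2 = 7.53·1.73205/2 ≈ 13.0423/2 ≈ 6.52117
(b) Area = (√3/4)·s² = (√3/4)·7.53² = (√3/4)·56.7009 ≈ 0.433013·56.7009 ≈ 24.5522

Height = 6.521, Area = 24.55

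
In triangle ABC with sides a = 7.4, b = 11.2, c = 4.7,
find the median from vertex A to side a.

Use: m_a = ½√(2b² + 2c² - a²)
m_a = ½√(2·11.2² + 2·4.7² − 7.4²) = ½√(2·125.44 + 2·22.09 − 54.76) = ½√(250.88 + 44.18 − 54.76) = ½√240.3
√240.3 ≈ 15.5016, so m_a ≈ 7.75081

m_a = 7.751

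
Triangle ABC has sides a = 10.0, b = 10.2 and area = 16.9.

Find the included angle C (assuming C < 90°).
Area = ½·a·b·sin(C)  ⇒  sin(C) = 2·Area/(a·b) = 2·16.9/(10.0·10.2) = 33.8/102 ≈ 0.331373
C = arcsin(0.331373) ≈ 19.3521° (taking the acute solution since C < 90°)

C = 19.35°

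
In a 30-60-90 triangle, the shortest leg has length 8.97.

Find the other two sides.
In a 30-60-90 triangle the sides are in ratio 1 : √3 : 2 (short leg : long leg : hypotenuse).
Long leg = 8.97·√3 ≈ 8.97·1.73205 ≈ 15.5365
Hypotenuse = 2·8.97 = 17.94

Long leg = 8.97√3 = 15.54, Hypotenuse = 17.94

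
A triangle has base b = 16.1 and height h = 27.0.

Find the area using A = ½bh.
A = ½·b·h = ½·16.1·27.0 = ½·434.7 = 217.35

Area = 217.35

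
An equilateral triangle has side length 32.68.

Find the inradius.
r = Area/s with s the semi-perimeter.
Area = (√3/4)·32.68² = (√3/4)·1067.9824 ≈ 0.433013·1067.9824 ≈ 462.45
s = 3·32.68/2 = 49.02
r ≈ 462.45/49.02 ≈ 9.4339
(Equivalently r = side/(2√3) = 32.68/3.4641 ≈ 9.4339.)

r = 9.434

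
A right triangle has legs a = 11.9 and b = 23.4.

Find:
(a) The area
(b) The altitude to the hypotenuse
(a) The legs are perpendicular, so Area = ½·a·b = ½·11.9·23.4 = ½·278.46 = 139.23
(b) Hypotenuse c = √(a² + b²) = √(141.61 + 547.56) = √689.17 ≈ 26.252
    Area = ½·c·h_c  ⇒  h_c = 2·Area/c = 278.46/26.252 ≈ 10.6072

Area = 139.23, h_c = 10.61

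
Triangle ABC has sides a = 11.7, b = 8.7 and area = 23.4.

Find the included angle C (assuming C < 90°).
Area = ½·a·b·sin(C)  ⇒  sin(C) = 2·Area/(a·b) = 2·23.4/(11.7·8.7) = 46.8/101.79 ≈ 0.45977
C = arcsin(0.45977) ≈ 27.3723° (taking the acute solution since C < 90°)

C = 27.37°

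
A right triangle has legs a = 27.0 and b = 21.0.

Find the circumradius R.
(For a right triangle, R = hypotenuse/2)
Hypotenuse c = √(a² + b²) = √(729 + 441) = √1170 ≈ 34.2053
R = c/2 ≈ 34.2053/2 ≈ 17.1026

R = 17.1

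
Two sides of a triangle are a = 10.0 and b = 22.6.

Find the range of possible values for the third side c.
Triangle inequality: |a − b| < c < a + b
|a − b| = |10.0 − 22.6| = 12.6
a + b = 10.0 + 22.6 = 32.6

12.6 < c < 32.6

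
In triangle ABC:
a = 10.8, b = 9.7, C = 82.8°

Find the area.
Two sides and the included angle (SAS): A = ½·a·b·sin(C) = ½·10.8·9.7·sin(82.8°)
sin(82.8°) ≈ 0.992115
A ≈ ½·104.76·0.992115 = 52.38·0.992115 ≈ 51.967

Area = 51.97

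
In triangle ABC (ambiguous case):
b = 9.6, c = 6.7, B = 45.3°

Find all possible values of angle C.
b/sin(B) = c/sin(C)  ⇒  sin(C) = c·sin(B)/b = 6.7·sin(45.3°)/9.6
sin(45.3°) ≈ 0.710799
sin(C) ≈ 6.7·0.710799/9.6 ≈ 4.76236/9.6 ≈ 0.496079
Candidate 1: C₁ = arcsin(0.496079) ≈ 29.7409°  →  A = 180° − 45.3° − 29.7409° ≈ 104.959° > 0, valid
Candidate 2: C₂ = 180° − C₁ ≈ 150.259°  →  A = 180° − 45.3° − 150.259° ≈ -15.5591° ≤ 0, not a valid triangle

C = 29.74° (one solution)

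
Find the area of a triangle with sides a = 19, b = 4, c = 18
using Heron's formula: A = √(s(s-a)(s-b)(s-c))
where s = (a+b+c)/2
s = (19 + 4 + 18)/2 = 41/2 = 20.5
s − a = 1.5, s − b = 16.5, s − c = 2.5
s(s−a)(s−b)(s−c) = 20.5·1.5·16.5·2.5 = 1268.4375
Area = √1268.4375 ≈ 35.6151

s = 20.5, Area = 35.62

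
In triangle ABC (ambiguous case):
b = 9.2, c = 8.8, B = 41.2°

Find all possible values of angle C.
b/sin(B) = c/sin(C)  ⇒  sin(C) = c·sin(B)/b = 8.8·sin(41.2°)/9.2
sin(41.2°) ≈ 0.658689
sin(C) ≈ 8.8·0.658689/9.2 ≈ 5.79647/9.2 ≈ 0.630051
Candidate 1: C₁ = arcsin(0.630051) ≈ 39.0539°  →  A = 180° − 41.2° − 39.0539° ≈ 99.7461° > 0, valid
Candidate 2: C₂ = 180° − C₁ ≈ 140.946°  →  A = 180° − 41.2° − 140.946° ≈ -2.1461° ≤ 0, not a valid triangle

C = 39.05° (one solution)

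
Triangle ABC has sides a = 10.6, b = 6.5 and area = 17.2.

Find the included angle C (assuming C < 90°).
Area = ½·a·b·sin(C)  ⇒  sin(C) = 2·Area/(a·b) = 2·17.2/(10.6·6.5) = 34.4/68.9 ≈ 0.499274
C = arcsin(0.499274) ≈ 29.952° (taking the acute solution since C < 90°)

C = 29.95°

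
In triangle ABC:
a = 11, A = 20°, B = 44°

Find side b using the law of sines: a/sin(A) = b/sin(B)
a/sin(A) = b/sin(B)  ⇒  b = a·sin(B)/sin(A) = 11·sin(44°)/sin(20°)
sin(44°) ≈ 0.694658, sin(20°) ≈ 0.34202
b ≈ 11·0.694658/0.34202 ≈ 7.64124/0.34202 ≈ 22.3415

b = 22.34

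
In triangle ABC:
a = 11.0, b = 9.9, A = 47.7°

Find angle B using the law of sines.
a/sin(A) = b/sin(B)  ⇒  sin(B) = b·sin(A)/a = 9.9·sin(47.7°)/11.0
sin(47.7°) ≈ 0.739631
sin(B) ≈ 9.9·0.739631/11.0 ≈ 7.32235/11.0 ≈ 0.665668
B = arcsin(0.665668) ≈ 41.7336°
(Since b ≤ a we need B ≤ A, so the obtuse alternative 180° − 41.7336° ≈ 138.266° is rejected.)

B = 41.73°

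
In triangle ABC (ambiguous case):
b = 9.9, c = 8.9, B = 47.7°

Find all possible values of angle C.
b/sin(B) = c/sin(C)  ⇒  sin(C) = c·sin(B)/b = 8.9·sin(47.7°)/9.9
sin(47.7°) ≈ 0.739631
sin(C) ≈ 8.9·0.739631/9.9 ≈ 6.58272/9.9 ≈ 0.664921
Candidate 1: C₁ = arcsin(0.664921) ≈ 41.6763°  →  A = 180° − 47.7° − 41.6763° ≈ 90.6237° > 0, valid
Candidate 2: C₂ = 180° − C₁ ≈ 138.324°  →  A = 180° − 47.7° − 138.324° ≈ -6.0237° ≤ 0, not a valid triangle

C = 41.68° (one solution)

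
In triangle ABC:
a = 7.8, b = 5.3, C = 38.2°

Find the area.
Two sides and the included angle (SAS): A = ½·a·b·sin(C) = ½·7.8·5.3·sin(38.2°)
sin(38.2°) ≈ 0.618408
A ≈ ½·41.34·0.618408 = 20.67·0.618408 ≈ 12.7825

Area = 12.78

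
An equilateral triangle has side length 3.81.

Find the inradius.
r = Area/s with s the semi-perimeter.
Area = (√3/4)·3.81² = (√3/4)·14.5161 ≈ 0.433013·14.5161 ≈ 6.28566
s = 3·3.81/2 = 5.715
r ≈ 6.28566/5.715 ≈ 1.09985
(Equivalently r = side/(2√3) = 3.81/3.4641 ≈ 1.09985.)

r = 1.1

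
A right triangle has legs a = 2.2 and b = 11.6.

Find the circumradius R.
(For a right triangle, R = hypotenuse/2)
Hypotenuse c = √(a² + b²) = √(4.84 + 134.56) = √139.4 ≈ 11.8068
R = c/2 ≈ 11.8068/2 ≈ 5.90339

R = 5.903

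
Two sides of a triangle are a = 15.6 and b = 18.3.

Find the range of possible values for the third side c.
Triangle inequality: |a − b| < c < a + b
|a − b| = |15.6 − 18.3| = 2.7
a + b = 15.6 + 18.3 = 33.9

2.7 < c < 33.9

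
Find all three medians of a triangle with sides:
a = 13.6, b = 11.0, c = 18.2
Median formula: m_a = ½√(2b² + 2c² − a²) (and cyclically). a² = 184.96, b² = 121, c² = 331.24.
m_a = ½√(2·121 + 2·331.24 − 184.96) = ½√719.52 ≈ ½·26.8239 ≈ 13.4119
m_b = ½√(2·184.96 + 2·331.24 − 121) = ½√911.4 ≈ ½·30.1894 ≈ 15.0947
m_c = ½√(2·184.96 + 2·121 − 331.24) = ½√280.68 ≈ ½·16.7535 ≈ 8.37675

m_a = 13.41, m_b = 15.09, m_c = 8.377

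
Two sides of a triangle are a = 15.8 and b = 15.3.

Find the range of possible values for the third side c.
Triangle inequality: |a − b| < c < a + b
|a − b| = |15.8 − 15.3| = 0.5
a + b = 15.8 + 15.3 = 31.1

0.5 < c < 31.1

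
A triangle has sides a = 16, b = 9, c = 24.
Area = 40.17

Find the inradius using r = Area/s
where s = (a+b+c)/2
s = (16 + 9 + 24)/2 = 49/2 = 24.5
r = Area/s = 40.17/24.5 ≈ 1.63959

r = 1.64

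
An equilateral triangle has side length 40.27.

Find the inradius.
r = Area/s with s the semi-perimeter.
Area = (√3/4)·40.27² = (√3/4)·1621.6729 ≈ 0.433013·1621.6729 ≈ 702.205
s = 3·40.27/2 = 60.405
r ≈ 702.205/60.405 ≈ 11.6249
(Equivalently r = side/(2√3) = 40.27/3.4641 ≈ 11.6249.)

r = 11.62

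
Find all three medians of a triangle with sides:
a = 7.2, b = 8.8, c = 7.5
Median formula: m_a = ½√(2b² + 2c² − a²) (and cyclically). a² = 51.84, b² = 77.44, c² = 56.25.
m_a = ½√(2·77.44 + 2·56.25 − 51.84) = ½√215.54 ≈ ½·14.6813 ≈ 7.34064
m_b = ½√(2·51.84 + 2·56.25 − 77.44) = ½√138.74 ≈ ½·11.7788 ≈ 5.8894
m_c = ½√(2·51.84 + 2·77.44 − 56.25) = ½√202.31 ≈ ½·14.2236 ≈ 7.11179

m_a = 7.341, m_b = 5.889, m_c = 7.112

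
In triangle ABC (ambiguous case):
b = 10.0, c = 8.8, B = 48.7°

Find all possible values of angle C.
b/sin(B) = c/sin(C)  ⇒  sin(C) = c·sin(B)/b = 8.8·sin(48.7°)/10.0
sin(48.7°) ≈ 0.751264
sin(C) ≈ 8.8·0.751264/10.0 ≈ 6.61112/10.0 ≈ 0.661112
Candidate 1: C₁ = arcsin(0.661112) ≈ 41.3848°  →  A = 180° − 48.7° − 41.3848° ≈ 89.9152° > 0, valid
Candidate 2: C₂ = 180° − C₁ ≈ 138.615°  →  A = 180° − 48.7° − 138.615° ≈ -7.3152° ≤ 0, not a valid triangle

C = 41.38° (one solution)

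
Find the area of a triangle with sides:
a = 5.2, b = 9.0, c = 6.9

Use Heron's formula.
s = (5.2 + 9.0 + 6.9)/2 = 21.1/2 = 10.55
s − a = 5.35, s − b = 1.55, s − c = 3.65
s(s−a)(s−b)(s−c) = 10.55·5.35·1.55·3.65 ≈ 319.323
Area = √319.323 ≈ 17.8696

Area = 17.87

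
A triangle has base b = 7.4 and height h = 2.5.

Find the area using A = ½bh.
A = ½·b·h = ½·7.4·2.5 = ½·18.5 = 9.25

Area = 9.25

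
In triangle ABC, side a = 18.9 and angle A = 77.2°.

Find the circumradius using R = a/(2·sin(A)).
R = a/(2·sin(A)) = 18.9/(2·sin(77.2°))
sin(77.2°) ≈ 0.975149
R ≈ 18.9/(2·0.975149) = 18.9/1.9503 ≈ 9.69082

R = 9.691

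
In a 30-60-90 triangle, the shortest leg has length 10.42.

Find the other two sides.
In a 30-60-90 triangle the sides are in ratio 1 : √3 : 2 (short leg : long leg : hypotenuse).
Long leg = 10.42·√3 ≈ 10.42·1.73205 ≈ 18.048
Hypotenuse = 2·10.42 = 20.84

Long leg = 10.42√3 = 18.05, Hypotenuse = 20.84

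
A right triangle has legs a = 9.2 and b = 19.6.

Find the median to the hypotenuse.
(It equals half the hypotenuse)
Hypotenuse c = √(a² + b²) = √(84.64 + 384.16) = √468.8 ≈ 21.6518
Median to hypotenuse = c/2 ≈ 21.6518/2 ≈ 10.8259

Median = 10.83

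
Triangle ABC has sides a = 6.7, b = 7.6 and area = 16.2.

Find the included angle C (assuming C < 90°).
Area = ½·a·b·sin(C)  ⇒  sin(C) = 2·Area/(a·b) = 2·16.2/(6.7·7.6) = 32.4/50.92 ≈ 0.636292
C = arcsin(0.636292) ≈ 39.5159° (taking the acute solution since C < 90°)

C = 39.52°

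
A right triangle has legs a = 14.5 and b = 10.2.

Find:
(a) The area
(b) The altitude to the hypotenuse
(a) The legs are perpendicular, so Area = ½·a·b = ½·14.5·10.2 = ½·147.9 = 73.95
(b) Hypotenuse c = √(a² + b²) = √(210.25 + 104.04) = √314.29 ≈ 17.7282
    Area = ½·c·h_c  ⇒  h_c = 2·Area/c = 147.9/17.7282 ≈ 8.34263

Area = 73.95, h_c = 8.343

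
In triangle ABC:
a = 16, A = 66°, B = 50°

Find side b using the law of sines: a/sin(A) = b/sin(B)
a/sin(A) = b/sin(B)  ⇒  b = a·sin(B)/sin(A) = 16·sin(50°)/sin(66°)
sin(50°) ≈ 0.766044, sin(66°) ≈ 0.913545
b ≈ 16·0.766044/0.913545 ≈ 12.2567/0.913545 ≈ 13.4166

b = 13.42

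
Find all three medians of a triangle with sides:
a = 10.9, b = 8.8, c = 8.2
Median formula: m_a = ½√(2b² + 2c² − a²) (and cyclically). a² = 118.81, b² = 77.44, c² = 67.24.
m_a = ½√(2·77.44 + 2·67.24 − 118.81) = ½√170.55 ≈ ½·13.0595 ≈ 6.52974
m_b = ½√(2·118.81 + 2·67.24 − 77.44) = ½√294.66 ≈ ½·17.1657 ≈ 8.58283
m_c = ½√(2·118.81 + 2·77.44 − 67.24) = ½√325.26 ≈ ½·18.035 ≈ 9.01748

m_a = 6.53, m_b = 8.583, m_c = 9.017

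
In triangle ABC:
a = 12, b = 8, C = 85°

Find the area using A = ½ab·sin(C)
A = ½·a·b·sin(C) = ½·12·8·sin(85°)
sin(85°) ≈ 0.996195
A ≈ ½·96·0.996195 = 48·0.996195 ≈ 47.8173

Area = 47.82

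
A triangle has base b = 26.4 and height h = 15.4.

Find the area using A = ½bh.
A = ½·b·h = ½·26.4·15.4 = ½·406.56 = 203.28

Area = 203.28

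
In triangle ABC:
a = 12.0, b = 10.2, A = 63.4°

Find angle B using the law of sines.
a/sin(A) = b/sin(B)  ⇒  sin(B) = b·sin(A)/a = 10.2·sin(63.4°)/12.0
sin(63.4°) ≈ 0.894154
sin(B) ≈ 10.2·0.894154/12.0 ≈ 9.12037/12.0 ≈ 0.760031
B = arcsin(0.760031) ≈ 49.4669°
(Since b ≤ a we need B ≤ A, so the obtuse alternative 180° − 49.4669° ≈ 130.533° is rejected.)

B = 49.47°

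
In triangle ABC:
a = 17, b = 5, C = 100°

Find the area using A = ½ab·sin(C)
A = ½·a·b·sin(C) = ½·17·5·sin(100°)
sin(100°) ≈ 0.984808
A ≈ ½·85·0.984808 = 42.5·0.984808 ≈ 41.8543

Area = 41.85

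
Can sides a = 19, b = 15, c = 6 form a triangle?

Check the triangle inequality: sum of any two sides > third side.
a + b vs c: 19 + 15 = 34 > 6  ✓
a + c vs b: 19 + 6 = 25 > 15  ✓
b + c vs a: 15 + 6 = 21 > 19  ✓

Yes, triangle inequality satisfied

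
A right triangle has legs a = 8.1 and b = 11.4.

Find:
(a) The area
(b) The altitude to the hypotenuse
(a) The legs are perpendicular, so Area = ½·a·b = ½·8.1·11.4 = ½·92.34 = 46.17
(b) Hypotenuse c = √(a² + b²) = √(65.61 + 129.96) = √195.57 ≈ 13.9846
    Area = ½·c·h_c  ⇒  h_c = 2·Area/c = 92.34/13.9846 ≈ 6.60296

Area = 46.17, h_c = 6.603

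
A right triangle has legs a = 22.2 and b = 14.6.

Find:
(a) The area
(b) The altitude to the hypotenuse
(a) The legs are perpendicular, so Area = ½·a·b = ½·22.2·14.6 = ½·324.12 = 162.06
(b) Hypotenuse c = √(a² + b²) = √(492.84 + 213.16) = √706 ≈ 26.5707
    Area = ½·c·h_c  ⇒  h_c = 2·Area/c = 324.12/26.5707 ≈ 12.1984

Area = 162.06, h_c = 12.2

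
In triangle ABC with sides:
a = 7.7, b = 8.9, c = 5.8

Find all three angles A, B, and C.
Law of cosines for each angle (a² = 59.29, b² = 79.21, c² = 33.64):
cos(A) = (b² + c² − a²)/(2bc) = (79.21 + 33.64 − 59.29)/(2·8.9·5.8) = 53.56/103.24 ≈ 0.518791  ⇒  A ≈ 58.7488°
cos(B) = (a² + c² − b²)/(2ac) = (59.29 + 33.64 − 79.21)/(2·7.7·5.8) = 13.72/89.32 ≈ 0.153605  ⇒  B ≈ 81.1641°
cos(C) = (a² + b² − c²)/(2ab) = (59.29 + 79.21 − 33.64)/(2·7.7·8.9) = 104.86/137.06 ≈ 0.765066  ⇒  C ≈ 40.0871°
Check: A + B + C ≈ 180°

A = 58.75°, B = 81.16°, C = 40.09°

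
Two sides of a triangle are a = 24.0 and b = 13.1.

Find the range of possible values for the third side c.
Triangle inequality: |a − b| < c < a + b
|a − b| = |24.0 − 13.1| = 10.9
a + b = 24.0 + 13.1 = 37.1

10.9 < c < 37.1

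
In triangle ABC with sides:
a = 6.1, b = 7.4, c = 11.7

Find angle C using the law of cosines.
c² = a² + b² − 2ab·cos(C)  ⇒  cos(C) = (a² + b² − c²)/(2ab)
cos(C) = (6.1² + 7.4² − 11.7²)/(2·6.1·7.4) = (37.21 + 54.76 − 136.89)/90.28 = -44.92/90.28 ≈ -0.497563
C = arccos(-0.497563) ≈ 119.839°

C = 119.8°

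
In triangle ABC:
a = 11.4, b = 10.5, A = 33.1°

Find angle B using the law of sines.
a/sin(A) = b/sin(B)  ⇒  sin(B) = b·sin(A)/a = 10.5·sin(33.1°)/11.4
sin(33.1°) ≈ 0.546102
sin(B) ≈ 10.5·0.546102/11.4 ≈ 5.73407/11.4 ≈ 0.502989
B = arcsin(0.502989) ≈ 30.1979°
(Since b ≤ a we need B ≤ A, so the obtuse alternative 180° − 30.1979° ≈ 149.802° is rejected.)

B = 30.2°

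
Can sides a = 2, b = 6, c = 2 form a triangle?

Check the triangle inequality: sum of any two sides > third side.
a + b vs c: 2 + 6 = 8 > 2  ✓
a + c vs b: 2 + 2 = 4 ≤ 6  ✗
b + c vs a: 6 + 2 = 8 > 2  ✓

No: 2 + 2 = 4 is not > 6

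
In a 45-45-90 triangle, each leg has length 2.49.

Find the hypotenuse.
In a 45-45-90 triangle the sides are in ratio 1 : 1 : √2, so hypotenuse = leg·√2.
Hypotenuse = 2.49·√2 ≈ 2.49·1.41421 ≈ 3.52139

Hypotenuse = 2.49√2 = 3.521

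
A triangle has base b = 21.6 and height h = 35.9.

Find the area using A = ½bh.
A = ½·b·h = ½·21.6·35.9 = ½·775.44 = 387.72

Area = 387.72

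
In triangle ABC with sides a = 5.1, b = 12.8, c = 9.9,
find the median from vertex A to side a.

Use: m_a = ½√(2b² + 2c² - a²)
m_a = ½√(2·12.8² + 2·9.9² − 5.1²) = ½√(2·163.84 + 2·98.01 − 26.01) = ½√(327.68 + 196.02 − 26.01) = ½√497.69
√497.69 ≈ 22.309, so m_a ≈ 11.1545

m_a = 11.15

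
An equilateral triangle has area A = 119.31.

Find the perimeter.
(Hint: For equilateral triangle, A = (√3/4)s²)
A = (√3/4)s²  ⇒  s² = 4A/√3 = 4·119.31/√3 = 477.24/1.73205 ≈ 275.535
s ≈ √275.535 ≈ 16.5992
Perimeter = 3s ≈ 3·16.5992 ≈ 49.7977

Perimeter = 49.8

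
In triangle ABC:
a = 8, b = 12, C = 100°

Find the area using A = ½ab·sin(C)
A = ½·a·b·sin(C) = ½·8·12·sin(100°)
sin(100°) ≈ 0.984808
A ≈ ½·96·0.984808 = 48·0.984808 ≈ 47.2708

Area = 47.27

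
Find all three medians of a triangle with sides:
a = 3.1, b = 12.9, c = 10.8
Median formula: m_a = ½√(2b² + 2c² − a²) (and cyclically). a² = 9.61, b² = 166.41, c² = 116.64.
m_a = ½√(2·166.41 + 2·116.64 − 9.61) = ½√556.49 ≈ ½·23.59 ≈ 11.795
m_b = ½√(2·9.61 + 2·116.64 − 166.41) = ½√86.09 ≈ ½·9.27847 ≈ 4.63923
m_c = ½√(2·9.61 + 2·166.41 − 116.64) = ½√235.4 ≈ ½·15.3428 ≈ 7.67138

m_a = 11.8, m_b = 4.639, m_c = 7.671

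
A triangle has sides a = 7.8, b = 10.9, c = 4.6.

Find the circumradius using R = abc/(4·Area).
First find the area with Heron's formula.
s = (7.8 + 10.9 + 4.6)/2 = 11.65
Area = √(s(s−a)(s−b)(s−c)) = √(11.65·3.85·0.75·7.05) ≈ √237.158 ≈ 15.3999
abc = 7.8·10.9·4.6 = 391.092
R = abc/(4·Area) ≈ 391.092/(4·15.3999) = 391.092/61.5997 ≈ 6.34893

R = 6.349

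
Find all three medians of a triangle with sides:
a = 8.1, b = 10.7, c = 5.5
Median formula: m_a = ½√(2b² + 2c² − a²) (and cyclically). a² = 65.61, b² = 114.49, c² = 30.25.
m_a = ½√(2·114.49 + 2·30.25 − 65.61) = ½√223.87 ≈ ½·14.9623 ≈ 7.48114
m_b = ½√(2·65.61 + 2·30.25 − 114.49) = ½√77.23 ≈ ½·8.78806 ≈ 4.39403
m_c = ½√(2·65.61 + 2·114.49 − 30.25) = ½√329.95 ≈ ½·18.1645 ≈ 9.08226

m_a = 7.481, m_b = 4.394, m_c = 9.082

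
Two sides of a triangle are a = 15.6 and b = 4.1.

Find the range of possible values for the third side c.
Triangle inequality: |a − b| < c < a + b
|a − b| = |15.6 − 4.1| = 11.5
a + b = 15.6 + 4.1 = 19.7

11.5 < c < 19.7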